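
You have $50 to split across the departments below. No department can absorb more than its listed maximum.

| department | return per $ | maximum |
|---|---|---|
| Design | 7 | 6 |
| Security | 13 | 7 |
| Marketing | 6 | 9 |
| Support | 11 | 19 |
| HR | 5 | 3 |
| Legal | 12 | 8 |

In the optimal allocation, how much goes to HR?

Order the departments by return per $: Security 13 > Legal 12 > Support 11 > Design 7 > Marketing 6 > HR 5.
Give Security 7 to hit its cap of 7 ; 43 left.
Legal takes 8 to reach its cap of 8 ; 35 left.
Support takes 19 to reach its cap of 19 ; 16 left.
Design takes 6 to reach its cap of 6 ; 10 left.
Marketing takes 9 to reach its cap of 9 ; 1 left.
HR has room for 3 but only 1 remain, so it gets 1.

1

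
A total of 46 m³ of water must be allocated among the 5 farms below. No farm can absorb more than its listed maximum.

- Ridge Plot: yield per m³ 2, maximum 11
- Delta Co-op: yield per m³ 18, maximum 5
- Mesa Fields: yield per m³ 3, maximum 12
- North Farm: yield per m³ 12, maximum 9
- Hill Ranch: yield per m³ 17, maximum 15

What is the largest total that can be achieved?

Highest yield per m³ first: Delta Co-op 18 > Hill Ranch 17 > North Farm 12 > Mesa Fields 3 > Ridge Plot 2.
Delta Co-op takes 5 to reach its cap of 5 — 41 left.
Hill Ranch takes 15 to reach its cap of 15 — 26 left.
Give North Farm 9 to hit its cap of 9 — 17 left.
Give Mesa Fields 12 to hit its cap of 12 — 5 left.
Ridge Plot: +5 (room for 11) → 5. Pool exhausted.
Total = 2×5 + 18×5 + 3×12 + 12×9 + 17×15 = 499.

499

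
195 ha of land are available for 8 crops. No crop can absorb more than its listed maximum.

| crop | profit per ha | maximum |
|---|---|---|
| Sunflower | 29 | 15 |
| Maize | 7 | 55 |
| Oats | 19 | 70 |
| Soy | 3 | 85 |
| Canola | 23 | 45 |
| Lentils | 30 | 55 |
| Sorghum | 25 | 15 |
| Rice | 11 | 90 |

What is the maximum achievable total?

4730

Rank by profit per ha: Lentils 30 > Sunflower 29 > Sorghum 25 > Canola 23 > Oats 19 > Rice 11 > Maize 7 > Soy 3.
Lentils: +55 to 55 (cap) ; 140 left.
Sunflower takes 15 to reach its cap of 15 ; 125 left.
Sorghum takes 15 to reach its cap of 15 ; 110 left.
Canola takes 45 to reach its cap of 45 ; 65 left.
Oats has room for 70 but only 65 remain, so it gets 65.
Total = 29×15 + 19×65 + 23×45 + 30×55 + 25×15 = 4730.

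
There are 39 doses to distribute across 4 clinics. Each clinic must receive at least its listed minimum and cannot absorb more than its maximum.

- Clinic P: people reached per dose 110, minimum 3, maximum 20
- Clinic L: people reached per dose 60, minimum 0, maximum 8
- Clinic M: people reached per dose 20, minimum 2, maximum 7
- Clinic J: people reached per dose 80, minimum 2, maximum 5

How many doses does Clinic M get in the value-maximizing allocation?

Meeting every minimum uses 3+0+2+2 = 7 doses, leaving 32.
Rank by people reached per dose: Clinic P 110 > Clinic J 80 > Clinic L 60 > Clinic M 20.
Clinic P: +17 to 20 (cap) — 15 left.
Clinic J: +3 to 5 (cap) — 12 left.
Give Clinic L 8 more to hit its cap of 8 — 4 left.
Clinic M has room for 5 more but only 4 remain, so it gets 6.

6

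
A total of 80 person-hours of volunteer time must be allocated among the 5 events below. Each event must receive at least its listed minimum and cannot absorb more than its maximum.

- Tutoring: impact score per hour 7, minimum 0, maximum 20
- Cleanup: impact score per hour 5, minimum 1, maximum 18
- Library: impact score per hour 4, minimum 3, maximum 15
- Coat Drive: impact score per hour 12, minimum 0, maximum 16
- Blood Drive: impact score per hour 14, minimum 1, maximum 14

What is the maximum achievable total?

Meeting every minimum uses 0+1+3+0+1 = 5 person-hours, leaving 75.
Order the events by impact score per hour: Blood Drive 14 > Coat Drive 12 > Tutoring 7 > Cleanup 5 > Library 4.
Blood Drive: +13 to 14 (cap) ; 62 left.
Coat Drive takes 16 more to reach its cap of 16 ; 46 left.
Tutoring takes 20 more to reach its cap of 20 ; 26 left.
Give Cleanup 17 more to hit its cap of 18 ; 9 left.
Library: +9 (room for 12) → 12. Pool exhausted.
Total = 7×20 + 5×18 + 4×12 + 12×16 + 14×14 = 666.

666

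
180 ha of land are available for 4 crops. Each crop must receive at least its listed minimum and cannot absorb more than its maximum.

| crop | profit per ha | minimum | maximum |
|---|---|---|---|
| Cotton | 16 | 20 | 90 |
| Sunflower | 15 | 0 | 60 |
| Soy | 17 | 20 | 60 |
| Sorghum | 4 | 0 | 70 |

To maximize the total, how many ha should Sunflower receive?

Meeting every minimum uses 20+0+20+0 = 40 ha, leaving 140.
Order the crops by profit per ha: Soy 17 > Cotton 16 > Sunflower 15 > Sorghum 4.
Soy: +40 to 60 (cap) → 100 left.
Cotton: +70 to 90 (cap) → 30 left.
Sunflower: +30 (room for 60) → 30. Pool exhausted.

30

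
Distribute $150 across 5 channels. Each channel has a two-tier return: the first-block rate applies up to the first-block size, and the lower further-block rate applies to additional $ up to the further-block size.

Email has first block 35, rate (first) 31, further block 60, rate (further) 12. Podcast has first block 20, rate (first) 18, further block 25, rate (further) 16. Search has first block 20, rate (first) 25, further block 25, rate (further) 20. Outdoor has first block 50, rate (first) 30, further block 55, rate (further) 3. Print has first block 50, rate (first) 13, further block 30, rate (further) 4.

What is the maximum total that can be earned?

Order all 10 blocks by rate: Email/T1 31 > Outdoor/T1 30 > Search/T1 25 > Search/T2 20 > Podcast/T1 18 > Podcast/T2 16 > Print/T1 13 > Email/T2 12 > Print/T2 4 > Outdoor/T2 3.
Fill Email T1 block (35 at 31) → 115 left.
Outdoor T1 at 30: fill all 50 → 65 left.
Search T1 at 25: fill all 20 → 45 left.
Search/T2 (20): +25 → 20 left.
Fill Podcast T1 block (20 at 18) → 0 left.
Total = 31×35 + 30×50 + 25×20 + 20×25 + 18×20 = 3945.

3945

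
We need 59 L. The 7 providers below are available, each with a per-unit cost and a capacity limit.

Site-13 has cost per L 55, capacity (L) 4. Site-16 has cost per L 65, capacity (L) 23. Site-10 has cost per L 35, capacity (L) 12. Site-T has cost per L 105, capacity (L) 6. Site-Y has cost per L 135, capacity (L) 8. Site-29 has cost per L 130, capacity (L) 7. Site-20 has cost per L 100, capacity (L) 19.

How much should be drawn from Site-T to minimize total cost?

Fill from the cheapest provider first.
Site-10 at 35: take all 12 L → 47 still needed.
Site-13 at 55: take all 4 L → 43 still needed.
Take 23 from Site-16 at 65 → need 20 more.
Site-20 at 100: take all 19 L → 1 still needed.
Site-T at 105: take 1 of its 6 → requirement met.
Site-29, Site-Y: unused.

1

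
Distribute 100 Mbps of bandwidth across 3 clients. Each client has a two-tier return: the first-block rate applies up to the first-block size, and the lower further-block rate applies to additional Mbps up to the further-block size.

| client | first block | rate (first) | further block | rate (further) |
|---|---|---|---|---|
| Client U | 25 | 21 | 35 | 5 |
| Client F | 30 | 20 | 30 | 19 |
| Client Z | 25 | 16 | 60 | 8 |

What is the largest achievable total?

1935

Rank every tier by rate: Client U/tier1 21 > Client F/tier1 20 > Client F/tier2 19 > Client Z/tier1 16 > Client Z/tier2 8 > Client U/tier2 5.
Client U tier1 at 21: fill all 25 ; 75 left.
Fill Client F tier1 block (30 at 20) ; 45 left.
Client F/tier2 (19): +30 ; 15 left.
15 remain; put them into Client Z tier1 at 16.
Total = 21×25 + 20×30 + 19×30 + 16×15 = 1935.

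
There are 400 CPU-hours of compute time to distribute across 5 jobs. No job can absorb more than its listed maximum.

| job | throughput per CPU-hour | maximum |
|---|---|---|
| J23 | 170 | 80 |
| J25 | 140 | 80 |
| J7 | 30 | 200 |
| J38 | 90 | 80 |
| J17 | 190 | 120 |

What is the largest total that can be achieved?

Order the jobs by throughput per CPU-hour: J17 190 > J23 170 > J25 140 > J38 90 > J7 30.
J17 takes 120 to reach its cap of 120 ; 280 left.
J23 takes 80 to reach its cap of 80 ; 200 left.
J25: +80 to 80 (cap) ; 120 left.
J38: +80 to 80 (cap) ; 40 left.
J7 has room for 200 but only 40 remain, so it gets 40.
Total = 170×80 + 140×80 + 30×40 + 90×80 + 190×120 = 56000.

56000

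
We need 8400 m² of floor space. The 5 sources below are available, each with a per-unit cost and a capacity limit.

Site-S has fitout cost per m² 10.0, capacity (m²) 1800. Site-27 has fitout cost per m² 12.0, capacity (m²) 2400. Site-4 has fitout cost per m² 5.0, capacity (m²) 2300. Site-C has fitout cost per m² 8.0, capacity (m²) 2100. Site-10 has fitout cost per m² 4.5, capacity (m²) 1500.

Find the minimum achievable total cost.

61450

Fill from the cheapest source first.
Site-10 (4.5): use full 1500 — 6900 m² to go.
Site-4 (5.0): use full 2300 — 4600 m² to go.
Site-C at 8.0: take all 2100 m² — 2500 still needed.
Site-S (10.0): use full 1800 — 700 m² to go.
Site-27 at 12.0: take 700 of its 2400 — requirement met.
Cost = 1500×4.5 + 2300×5.0 + 2100×8.0 + 1800×10.0 + 700×12.0 = 61450.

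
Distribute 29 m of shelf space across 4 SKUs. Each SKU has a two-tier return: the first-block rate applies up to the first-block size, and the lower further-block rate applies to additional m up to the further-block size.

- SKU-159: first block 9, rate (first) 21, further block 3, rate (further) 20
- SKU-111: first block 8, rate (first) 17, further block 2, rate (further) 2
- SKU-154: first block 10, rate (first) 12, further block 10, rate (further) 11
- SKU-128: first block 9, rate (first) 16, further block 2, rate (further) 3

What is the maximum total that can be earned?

529

Order all 8 blocks by rate: SKU-159/first 21 > SKU-159/second 20 > SKU-111/first 17 > SKU-128/first 16 > SKU-154/first 12 > SKU-154/second 11 > SKU-128/second 3 > SKU-111/second 2.
SKU-159/first (21): +9 ; 20 left.
SKU-159 second at 20: fill all 3 ; 17 left.
SKU-111 first at 17: fill all 8 ; 9 left.
SKU-128/first (16): +9 ; 0 left.
Total = 21×9 + 20×3 + 17×8 + 16×9 = 529.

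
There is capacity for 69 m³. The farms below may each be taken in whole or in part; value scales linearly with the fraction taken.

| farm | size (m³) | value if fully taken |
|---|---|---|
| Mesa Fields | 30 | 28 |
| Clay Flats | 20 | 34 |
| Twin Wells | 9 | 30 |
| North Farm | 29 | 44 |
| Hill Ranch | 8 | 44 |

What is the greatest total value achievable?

Rank by value-to-size ratio: Hill Ranch 44/8≈5.5, Twin Wells 30/9≈3.33, Clay Flats 34/20≈1.7, North Farm 44/29≈1.52, Mesa Fields 28/30≈0.933.
Take all of Hill Ranch (8 m³, value 44) — 61 m³ left.
Twin Wells: take in full, 9 m³ for value 30 — 52 left.
Take all of Clay Flats (20 m³, value 34) — 32 m³ left.
Take all of North Farm (29 m³, value 44) — 3 m³ left.
Only 3 m³ remain; take 3/30 of Mesa Fields for value 28×3/30 = 2.8.
Total value = 154.8.

154.8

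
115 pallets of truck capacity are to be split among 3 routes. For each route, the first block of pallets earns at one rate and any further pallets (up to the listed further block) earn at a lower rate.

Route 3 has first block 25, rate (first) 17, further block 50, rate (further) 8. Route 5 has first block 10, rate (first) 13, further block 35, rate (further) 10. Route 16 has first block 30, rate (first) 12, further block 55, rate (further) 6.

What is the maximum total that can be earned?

Rank every tier by rate: Route 3/T1 17 > Route 5/T1 13 > Route 16/T1 12 > Route 5/T2 10 > Route 3/T2 8 > Route 16/T2 6.
Fill Route 3 T1 block (25 at 17) — 90 left.
Route 5/T1 (13): +10 — 80 left.
Route 16 T1 at 12: fill all 30 — 50 left.
Route 5 T2 at 10: fill all 35 — 15 left.
15 remain; put them into Route 3 T2 at 8.
Total = 17×25 + 13×10 + 12×30 + 10×35 + 8×15 = 1385.

1385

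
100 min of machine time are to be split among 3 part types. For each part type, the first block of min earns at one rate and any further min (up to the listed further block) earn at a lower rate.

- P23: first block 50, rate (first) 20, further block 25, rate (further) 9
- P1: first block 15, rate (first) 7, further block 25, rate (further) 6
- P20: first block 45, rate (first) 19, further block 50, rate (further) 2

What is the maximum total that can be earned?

Order all 6 blocks by rate: P23/T1 20 > P20/T1 19 > P23/T2 9 > P1/T1 7 > P1/T2 6 > P20/T2 2.
P23/T1 (20): +50 → 50 left.
P20/T1 (19): +45 → 5 left.
P23 T2 at 9: only 5 left, fill 5.
Total = 20×50 + 19×45 + 9×5 = 1900.

1900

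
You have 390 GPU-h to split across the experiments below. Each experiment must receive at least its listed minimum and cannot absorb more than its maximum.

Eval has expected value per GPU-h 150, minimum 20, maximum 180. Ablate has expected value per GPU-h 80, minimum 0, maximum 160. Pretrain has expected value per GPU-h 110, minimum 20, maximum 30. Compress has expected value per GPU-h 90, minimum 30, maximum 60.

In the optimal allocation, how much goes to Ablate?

120

Meeting every minimum uses 20+0+20+30 = 70 GPU-h, leaving 320.
Rank by expected value per GPU-h: Eval 150 > Pretrain 110 > Compress 90 > Ablate 80.
Eval takes 160 more to reach its cap of 180 — 160 left.
Give Pretrain 10 more to hit its cap of 30 — 150 left.
Compress: +30 to 60 (cap) — 120 left.
Ablate has room for 160 more but only 120 remain, so it gets 120.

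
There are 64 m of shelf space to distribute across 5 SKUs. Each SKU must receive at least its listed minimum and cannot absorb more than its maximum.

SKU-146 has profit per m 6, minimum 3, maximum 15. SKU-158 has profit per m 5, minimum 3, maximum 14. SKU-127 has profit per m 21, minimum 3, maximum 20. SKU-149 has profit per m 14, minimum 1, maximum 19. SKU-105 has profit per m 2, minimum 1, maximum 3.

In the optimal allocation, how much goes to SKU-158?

9

Meeting every minimum uses 3+3+3+1+1 = 11 m, leaving 53.
Rank by profit per m: SKU-127 21 > SKU-149 14 > SKU-146 6 > SKU-158 5 > SKU-105 2.
Give SKU-127 17 more to hit its cap of 20 ; 36 left.
SKU-149 takes 18 more to reach its cap of 19 ; 18 left.
SKU-146: +12 to 15 (cap) ; 6 left.
Only 6 left; SKU-158 takes them to reach 9.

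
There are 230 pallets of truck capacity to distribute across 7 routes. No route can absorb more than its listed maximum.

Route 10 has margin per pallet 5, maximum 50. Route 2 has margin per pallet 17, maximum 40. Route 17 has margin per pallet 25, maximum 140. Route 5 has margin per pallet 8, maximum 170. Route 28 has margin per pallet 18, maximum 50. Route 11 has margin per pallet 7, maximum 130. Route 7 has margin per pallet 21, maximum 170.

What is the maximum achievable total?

Rank by margin per pallet: Route 17 25 > Route 7 21 > Route 28 18 > Route 2 17 > Route 5 8 > Route 11 7 > Route 10 5.
Give Route 17 140 to hit its cap of 140 → 90 left.
Route 7 has room for 170 but only 90 remain, so it gets 90.
Total = 25×140 + 21×90 = 5390.

5390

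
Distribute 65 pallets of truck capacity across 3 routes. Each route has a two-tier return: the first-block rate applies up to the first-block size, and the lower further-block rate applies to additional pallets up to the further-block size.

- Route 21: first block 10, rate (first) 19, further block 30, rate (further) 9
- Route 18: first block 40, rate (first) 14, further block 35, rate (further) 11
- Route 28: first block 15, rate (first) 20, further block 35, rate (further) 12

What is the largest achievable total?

1050

Rank every tier by rate: Route 28/first 20 > Route 21/first 19 > Route 18/first 14 > Route 28/second 12 > Route 18/second 11 > Route 21/second 9.
Route 28/first (20): +15 — 50 left.
Fill Route 21 first block (10 at 19) — 40 left.
Route 18/first (14): +40 — 0 left.
Total = 20×15 + 19×10 + 14×40 = 1050.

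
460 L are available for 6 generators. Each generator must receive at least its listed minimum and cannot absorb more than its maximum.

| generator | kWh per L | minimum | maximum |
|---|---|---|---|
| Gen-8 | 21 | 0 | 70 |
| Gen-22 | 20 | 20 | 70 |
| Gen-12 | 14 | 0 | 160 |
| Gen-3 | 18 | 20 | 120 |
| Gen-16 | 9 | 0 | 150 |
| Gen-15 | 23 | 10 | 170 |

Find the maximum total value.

Meeting every minimum uses 0+20+0+20+0+10 = 50 L, leaving 410.
Highest kWh per L first: Gen-15 23 > Gen-8 21 > Gen-22 20 > Gen-3 18 > Gen-12 14 > Gen-16 9.
Give Gen-15 160 more to hit its cap of 170 ; 250 left.
Give Gen-8 70 more to hit its cap of 70 ; 180 left.
Gen-22 takes 50 more to reach its cap of 70 ; 130 left.
Gen-3 takes 100 more to reach its cap of 120 ; 30 left.
Gen-12 has room for 160 more but only 30 remain, so it gets 30.
Total = 21×70 + 20×70 + 14×30 + 18×120 + 23×170 = 9360.

9360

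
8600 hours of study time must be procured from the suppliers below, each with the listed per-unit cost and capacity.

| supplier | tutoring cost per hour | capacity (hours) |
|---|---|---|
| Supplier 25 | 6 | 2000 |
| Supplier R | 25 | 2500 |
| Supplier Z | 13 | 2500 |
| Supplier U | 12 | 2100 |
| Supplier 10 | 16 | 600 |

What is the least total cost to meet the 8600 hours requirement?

Cheapest first:
Take 2000 from Supplier 25 at 6 — need 6600 more.
Supplier U at 12: take all 2100 hours — 4500 still needed.
Supplier Z (13): use full 2500 — 2000 hours to go.
Supplier 10 at 16: take all 600 hours — 1400 still needed.
Supplier R (25): take the remaining 1400 — done.
Cost = 2000×6 + 2100×12 + 2500×13 + 600×16 + 1400×25 = 114300.

114300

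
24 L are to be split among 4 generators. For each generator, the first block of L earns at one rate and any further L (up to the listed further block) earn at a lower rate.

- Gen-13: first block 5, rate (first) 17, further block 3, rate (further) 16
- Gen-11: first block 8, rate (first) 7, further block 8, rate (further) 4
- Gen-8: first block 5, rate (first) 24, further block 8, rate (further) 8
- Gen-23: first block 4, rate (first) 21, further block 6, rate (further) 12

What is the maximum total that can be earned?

Treat each block as its own option and order by rate: Gen-8/first 24 > Gen-23/first 21 > Gen-13/first 17 > Gen-13/second 16 > Gen-23/second 12 > Gen-8/second 8 > Gen-11/first 7 > Gen-11/second 4.
Gen-8/first (24): +5 — 19 left.
Fill Gen-23 first block (4 at 21) — 15 left.
Gen-13/first (17): +5 — 10 left.
Gen-13/second (16): +3 — 7 left.
Gen-23 second at 12: fill all 6 — 1 left.
Gen-8/second: +1 of 8 at 8; pool empty.
Total = 24×5 + 21×4 + 17×5 + 16×3 + 12×6 + 8×1 = 417.

417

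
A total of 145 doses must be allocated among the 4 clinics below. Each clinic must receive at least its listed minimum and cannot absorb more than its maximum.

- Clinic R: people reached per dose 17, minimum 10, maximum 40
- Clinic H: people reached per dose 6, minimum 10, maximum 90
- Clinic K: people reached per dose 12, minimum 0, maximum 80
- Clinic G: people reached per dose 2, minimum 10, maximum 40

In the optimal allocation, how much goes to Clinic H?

Meeting every minimum uses 10+10+0+10 = 30 doses, leaving 115.
Rank by people reached per dose: Clinic R 17 > Clinic K 12 > Clinic H 6 > Clinic G 2.
Clinic R takes 30 more to reach its cap of 40 → 85 left.
Give Clinic K 80 more to hit its cap of 80 → 5 left.
Clinic H: +5 (room for 80) → 15. Pool exhausted.

15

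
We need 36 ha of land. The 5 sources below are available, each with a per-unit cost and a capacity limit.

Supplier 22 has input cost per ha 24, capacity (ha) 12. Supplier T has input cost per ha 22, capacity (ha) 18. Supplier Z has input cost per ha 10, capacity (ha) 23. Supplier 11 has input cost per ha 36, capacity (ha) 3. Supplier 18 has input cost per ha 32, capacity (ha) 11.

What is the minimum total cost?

Use sources in increasing cost order.
Supplier Z at 10: take all 23 ha — 13 still needed.
Supplier T at 22: take 13 of its 18 — requirement met.
Supplier 22, Supplier 18, Supplier 11: unused.
Cost = 23×10 + 13×22 = 516.

516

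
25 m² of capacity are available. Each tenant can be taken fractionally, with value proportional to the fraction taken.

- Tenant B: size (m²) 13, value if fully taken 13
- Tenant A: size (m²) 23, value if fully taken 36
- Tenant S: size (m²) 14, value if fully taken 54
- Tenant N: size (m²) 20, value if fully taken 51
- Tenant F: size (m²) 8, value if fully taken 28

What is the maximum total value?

89.65

Rank by value-to-size ratio: Tenant S 54/14≈3.86, Tenant F 28/8≈3.5, Tenant N 51/20≈2.55, Tenant A 36/23≈1.57, Tenant B 13/13≈1.
Tenant S: take in full, 14 m² for value 54 — 11 left.
All 8 m² of Tenant F fit (value 28) — 3 remain.
Only 3 m² remain; take 3/20 of Tenant N for value 51×3/20 = 7.65.
Total value = 89.65.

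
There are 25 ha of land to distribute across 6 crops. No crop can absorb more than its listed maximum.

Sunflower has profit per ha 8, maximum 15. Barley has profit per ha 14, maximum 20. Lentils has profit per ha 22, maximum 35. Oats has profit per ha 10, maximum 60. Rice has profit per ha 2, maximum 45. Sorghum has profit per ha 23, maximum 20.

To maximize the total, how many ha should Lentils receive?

Rank by profit per ha: Sorghum 23 > Lentils 22 > Barley 14 > Oats 10 > Sunflower 8 > Rice 2.
Sorghum takes 20 to reach its cap of 20 → 5 left.
Only 5 left; Lentils takes them to reach 5.

5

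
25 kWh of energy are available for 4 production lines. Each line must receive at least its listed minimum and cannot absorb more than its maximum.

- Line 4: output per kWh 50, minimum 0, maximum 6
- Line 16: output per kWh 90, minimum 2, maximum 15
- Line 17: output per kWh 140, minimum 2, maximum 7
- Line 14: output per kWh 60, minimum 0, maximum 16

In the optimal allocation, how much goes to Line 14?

3

Meeting every minimum uses 0+2+2+0 = 4 kWh, leaving 21.
Highest output per kWh first: Line 17 140 > Line 16 90 > Line 14 60 > Line 4 50.
Line 17: +5 to 7 (cap) — 16 left.
Line 16: +13 to 15 (cap) — 3 left.
Line 14: +3 (room for 16) → 3. Pool exhausted.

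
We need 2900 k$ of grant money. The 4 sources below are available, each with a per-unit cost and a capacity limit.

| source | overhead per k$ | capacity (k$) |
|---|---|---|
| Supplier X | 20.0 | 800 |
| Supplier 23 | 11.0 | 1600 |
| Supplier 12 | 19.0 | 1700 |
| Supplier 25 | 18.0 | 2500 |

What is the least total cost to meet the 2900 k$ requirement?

Use sources in increasing cost order.
Take 1600 from Supplier 23 at 11.0 ; need 1300 more.
Take 1300 from Supplier 25 at 18.0 to finish.
Supplier 12, Supplier X: unused.
Cost = 1600×11.0 + 1300×18.0 = 41000.

41000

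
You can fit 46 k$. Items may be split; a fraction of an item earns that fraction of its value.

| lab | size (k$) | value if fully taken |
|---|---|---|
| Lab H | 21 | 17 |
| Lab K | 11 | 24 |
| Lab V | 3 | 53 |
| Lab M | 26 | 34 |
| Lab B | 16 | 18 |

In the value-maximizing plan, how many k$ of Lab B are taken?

6

Sort by value density: Lab V 53/3≈17.7, Lab K 24/11≈2.18, Lab M 34/26≈1.31, Lab B 18/16≈1.12, Lab H 17/21≈0.81.
All 3 k$ of Lab V fit (value 53) — 43 remain.
All 11 k$ of Lab K fit (value 24) — 32 remain.
All 26 k$ of Lab M fit (value 34) — 6 remain.
Only 6 k$ remain; take 6/16 of Lab B for value 18×6/16 = 6.75.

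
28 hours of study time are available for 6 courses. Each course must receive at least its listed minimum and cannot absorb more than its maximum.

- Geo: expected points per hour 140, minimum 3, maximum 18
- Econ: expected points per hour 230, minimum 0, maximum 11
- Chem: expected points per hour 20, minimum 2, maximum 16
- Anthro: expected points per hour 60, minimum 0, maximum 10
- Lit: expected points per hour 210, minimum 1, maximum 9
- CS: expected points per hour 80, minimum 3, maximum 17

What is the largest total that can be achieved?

5120

Meeting every minimum uses 3+0+2+0+1+3 = 9 hours, leaving 19.
Order the courses by expected points per hour: Econ 230 > Lit 210 > Geo 140 > CS 80 > Anthro 60 > Chem 20.
Give Econ 11 more to hit its cap of 11 ; 8 left.
Lit takes 8 more to reach its cap of 9 ; 0 left.
Total = 140×3 + 230×11 + 20×2 + 210×9 + 80×3 = 5120.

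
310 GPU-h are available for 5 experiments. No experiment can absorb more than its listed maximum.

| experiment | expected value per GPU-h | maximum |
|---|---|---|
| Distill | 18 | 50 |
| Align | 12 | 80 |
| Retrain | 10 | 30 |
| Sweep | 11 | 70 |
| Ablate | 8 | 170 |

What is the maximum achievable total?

3570

Order the experiments by expected value per GPU-h: Distill 18 > Align 12 > Sweep 11 > Retrain 10 > Ablate 8.
Give Distill 50 to hit its cap of 50 → 260 left.
Give Align 80 to hit its cap of 80 → 180 left.
Give Sweep 70 to hit its cap of 70 → 110 left.
Give Retrain 30 to hit its cap of 30 → 80 left.
Ablate: +80 (room for 170) → 80. Pool exhausted.
Total = 18×50 + 12×80 + 10×30 + 11×70 + 8×80 = 3570.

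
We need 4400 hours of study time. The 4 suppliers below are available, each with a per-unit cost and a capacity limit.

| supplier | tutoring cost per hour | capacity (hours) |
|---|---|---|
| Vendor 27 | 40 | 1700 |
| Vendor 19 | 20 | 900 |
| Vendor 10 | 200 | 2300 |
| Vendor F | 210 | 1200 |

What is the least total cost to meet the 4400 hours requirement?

Cheapest first:
Vendor 19 at 20: take all 900 hours → 3500 still needed.
Vendor 27 (40): use full 1700 → 1800 hours to go.
Vendor 10 at 200: take 1800 of its 2300 → requirement met.
Vendor F: unused.
Cost = 900×20 + 1700×40 + 1800×200 = 446000.

446000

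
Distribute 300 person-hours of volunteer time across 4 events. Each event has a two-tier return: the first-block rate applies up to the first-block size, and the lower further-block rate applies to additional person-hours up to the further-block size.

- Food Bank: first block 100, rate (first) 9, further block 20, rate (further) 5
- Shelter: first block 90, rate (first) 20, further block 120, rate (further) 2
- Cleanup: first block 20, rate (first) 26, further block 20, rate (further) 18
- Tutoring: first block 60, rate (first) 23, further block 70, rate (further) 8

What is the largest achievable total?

5040

Order all 8 blocks by rate: Cleanup/first 26 > Tutoring/first 23 > Shelter/first 20 > Cleanup/second 18 > Food Bank/first 9 > Tutoring/second 8 > Food Bank/second 5 > Shelter/second 2.
Fill Cleanup first block (20 at 26) ; 280 left.
Tutoring first at 23: fill all 60 ; 220 left.
Shelter/first (20): +90 ; 130 left.
Fill Cleanup second block (20 at 18) ; 110 left.
Food Bank first at 9: fill all 100 ; 10 left.
Tutoring/second: +10 of 70 at 8; pool empty.
Total = 26×20 + 23×60 + 20×90 + 18×20 + 9×100 + 8×10 = 5040.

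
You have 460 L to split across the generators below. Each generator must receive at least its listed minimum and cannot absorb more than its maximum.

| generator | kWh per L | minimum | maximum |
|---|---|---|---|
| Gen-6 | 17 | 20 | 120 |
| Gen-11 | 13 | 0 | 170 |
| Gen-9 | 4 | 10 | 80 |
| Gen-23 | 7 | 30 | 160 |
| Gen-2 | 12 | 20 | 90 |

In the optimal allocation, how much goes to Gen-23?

Meeting every minimum uses 20+0+10+30+20 = 80 L, leaving 380.
Highest kWh per L first: Gen-6 17 > Gen-11 13 > Gen-2 12 > Gen-23 7 > Gen-9 4.
Gen-6 takes 100 more to reach its cap of 120 ; 280 left.
Gen-11 takes 170 more to reach its cap of 170 ; 110 left.
Give Gen-2 70 more to hit its cap of 90 ; 40 left.
Gen-23: +40 (room for 130) → 70. Pool exhausted.

70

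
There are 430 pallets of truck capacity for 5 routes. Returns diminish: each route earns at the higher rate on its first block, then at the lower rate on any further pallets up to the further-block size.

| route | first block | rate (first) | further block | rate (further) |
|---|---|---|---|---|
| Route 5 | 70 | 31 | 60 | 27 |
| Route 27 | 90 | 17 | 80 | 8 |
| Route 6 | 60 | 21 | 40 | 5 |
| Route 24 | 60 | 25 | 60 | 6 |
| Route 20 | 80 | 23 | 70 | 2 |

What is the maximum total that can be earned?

Order all 10 blocks by rate: Route 5/tier1 31 > Route 5/tier2 27 > Route 24/tier1 25 > Route 20/tier1 23 > Route 6/tier1 21 > Route 27/tier1 17 > Route 27/tier2 8 > Route 24/tier2 6 > Route 6/tier2 5 > Route 20/tier2 2.
Route 5 tier1 at 31: fill all 70 ; 360 left.
Route 5 tier2 at 27: fill all 60 ; 300 left.
Route 24 tier1 at 25: fill all 60 ; 240 left.
Route 20/tier1 (23): +80 ; 160 left.
Fill Route 6 tier1 block (60 at 21) ; 100 left.
Fill Route 27 tier1 block (90 at 17) ; 10 left.
Route 27/tier2: +10 of 80 at 8; pool empty.
Total = 31×70 + 27×60 + 25×60 + 23×80 + 21×60 + 17×90 + 8×10 = 10000.

10000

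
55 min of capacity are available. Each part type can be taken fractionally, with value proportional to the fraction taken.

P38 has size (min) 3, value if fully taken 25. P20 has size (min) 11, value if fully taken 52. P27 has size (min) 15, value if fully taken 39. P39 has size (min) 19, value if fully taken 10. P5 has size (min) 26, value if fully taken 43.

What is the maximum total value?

Best value per unit of size first: P38 25/3≈8.33, P20 52/11≈4.73, P27 39/15≈2.6, P5 43/26≈1.65, P39 10/19≈0.526.
Take all of P38 (3 min, value 25) → 52 min left.
P20: take in full, 11 min for value 52 → 41 left.
Take all of P27 (15 min, value 39) → 26 min left.
Take all of P5 (26 min, value 43) → 0 min left.
Total value = 159.

159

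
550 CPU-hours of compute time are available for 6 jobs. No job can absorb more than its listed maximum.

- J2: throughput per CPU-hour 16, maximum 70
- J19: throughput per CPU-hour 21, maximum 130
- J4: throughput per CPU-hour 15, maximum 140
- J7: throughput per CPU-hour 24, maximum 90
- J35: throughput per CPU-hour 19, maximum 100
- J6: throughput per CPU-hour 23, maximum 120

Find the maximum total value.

11270

Highest throughput per CPU-hour first: J7 24 > J6 23 > J19 21 > J35 19 > J2 16 > J4 15.
Give J7 90 to hit its cap of 90 — 460 left.
J6: +120 to 120 (cap) — 340 left.
J19 takes 130 to reach its cap of 130 — 210 left.
Give J35 100 to hit its cap of 100 — 110 left.
Give J2 70 to hit its cap of 70 — 40 left.
J4: +40 (room for 140) → 40. Pool exhausted.
Total = 16×70 + 21×130 + 15×40 + 24×90 + 19×100 + 23×120 = 11270.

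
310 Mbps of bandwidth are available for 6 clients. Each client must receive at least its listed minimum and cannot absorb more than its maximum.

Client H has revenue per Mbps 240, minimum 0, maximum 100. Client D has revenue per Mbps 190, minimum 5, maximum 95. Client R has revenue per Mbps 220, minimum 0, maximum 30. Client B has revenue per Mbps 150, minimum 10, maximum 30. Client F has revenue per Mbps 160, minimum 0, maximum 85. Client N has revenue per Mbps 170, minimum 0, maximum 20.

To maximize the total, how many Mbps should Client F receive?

Meeting every minimum uses 0+5+0+10+0+0 = 15 Mbps, leaving 295.
Order the clients by revenue per Mbps: Client H 240 > Client R 220 > Client D 190 > Client N 170 > Client F 160 > Client B 150.
Client H: +100 to 100 (cap) → 195 left.
Give Client R 30 more to hit its cap of 30 → 165 left.
Give Client D 90 more to hit its cap of 95 → 75 left.
Client N: +20 to 20 (cap) → 55 left.
Client F has room for 85 more but only 55 remain, so it gets 55.

55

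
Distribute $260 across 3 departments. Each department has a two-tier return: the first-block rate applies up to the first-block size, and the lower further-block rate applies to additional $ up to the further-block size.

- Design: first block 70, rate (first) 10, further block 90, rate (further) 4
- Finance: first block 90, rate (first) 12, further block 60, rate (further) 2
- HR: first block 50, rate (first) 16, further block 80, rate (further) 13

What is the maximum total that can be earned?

3320

Treat each block as its own option and order by rate: HR/first 16 > HR/second 13 > Finance/first 12 > Design/first 10 > Design/second 4 > Finance/second 2.
HR/first (16): +50 ; 210 left.
HR/second (13): +80 ; 130 left.
Fill Finance first block (90 at 12) ; 40 left.
Design/first: +40 of 70 at 10; pool empty.
Total = 16×50 + 13×80 + 12×90 + 10×40 = 3320.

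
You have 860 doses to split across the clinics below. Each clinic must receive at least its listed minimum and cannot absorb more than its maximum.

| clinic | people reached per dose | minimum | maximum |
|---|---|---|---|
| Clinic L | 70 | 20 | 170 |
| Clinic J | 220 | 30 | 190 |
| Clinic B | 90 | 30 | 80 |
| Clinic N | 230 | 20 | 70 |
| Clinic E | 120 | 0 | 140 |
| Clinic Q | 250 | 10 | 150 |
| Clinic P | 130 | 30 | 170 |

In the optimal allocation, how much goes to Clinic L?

Meeting every minimum uses 20+30+30+20+0+10+30 = 140 doses, leaving 720.
Order the clinics by people reached per dose: Clinic Q 250 > Clinic N 230 > Clinic J 220 > Clinic P 130 > Clinic E 120 > Clinic B 90 > Clinic L 70.
Clinic Q: +140 to 150 (cap) — 580 left.
Clinic N takes 50 more to reach its cap of 70 — 530 left.
Clinic J takes 160 more to reach its cap of 190 — 370 left.
Clinic P: +140 to 170 (cap) — 230 left.
Clinic E takes 140 more to reach its cap of 140 — 90 left.
Clinic B: +50 to 80 (cap) — 40 left.
Clinic L has room for 150 more but only 40 remain, so it gets 60.

60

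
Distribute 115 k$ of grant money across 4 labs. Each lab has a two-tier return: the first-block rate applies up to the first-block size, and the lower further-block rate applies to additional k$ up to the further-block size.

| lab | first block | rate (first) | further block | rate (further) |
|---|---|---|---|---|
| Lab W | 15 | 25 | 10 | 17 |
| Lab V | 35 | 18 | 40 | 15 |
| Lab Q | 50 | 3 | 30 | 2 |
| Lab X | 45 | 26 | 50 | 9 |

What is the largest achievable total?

2495

Order all 8 blocks by rate: Lab X/tier1 26 > Lab W/tier1 25 > Lab V/tier1 18 > Lab W/tier2 17 > Lab V/tier2 15 > Lab X/tier2 9 > Lab Q/tier1 3 > Lab Q/tier2 2.
Lab X/tier1 (26): +45 ; 70 left.
Lab W/tier1 (25): +15 ; 55 left.
Lab V/tier1 (18): +35 ; 20 left.
Fill Lab W tier2 block (10 at 17) ; 10 left.
Lab V/tier2: +10 of 40 at 15; pool empty.
Total = 26×45 + 25×15 + 18×35 + 17×10 + 15×10 = 2495.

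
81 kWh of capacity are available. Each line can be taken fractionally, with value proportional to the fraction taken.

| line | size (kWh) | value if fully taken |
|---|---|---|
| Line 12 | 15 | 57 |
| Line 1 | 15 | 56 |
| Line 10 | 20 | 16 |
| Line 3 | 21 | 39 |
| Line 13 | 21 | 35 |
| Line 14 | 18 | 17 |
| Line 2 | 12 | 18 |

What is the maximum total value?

Best value per unit of size first: Line 12 57/15≈3.8, Line 1 56/15≈3.73, Line 3 39/21≈1.86, Line 13 35/21≈1.67, Line 2 18/12≈1.5, Line 14 17/18≈0.944, Line 10 16/20≈0.8.
Line 12: take in full, 15 kWh for value 57 ; 66 left.
Take all of Line 1 (15 kWh, value 56) ; 51 kWh left.
Take all of Line 3 (21 kWh, value 39) ; 30 kWh left.
Line 13: take in full, 21 kWh for value 35 ; 9 left.
Fill the last 9 kWh with part of Line 2: 9/12 of it earns 13.5.
Total value = 200.5.

200.5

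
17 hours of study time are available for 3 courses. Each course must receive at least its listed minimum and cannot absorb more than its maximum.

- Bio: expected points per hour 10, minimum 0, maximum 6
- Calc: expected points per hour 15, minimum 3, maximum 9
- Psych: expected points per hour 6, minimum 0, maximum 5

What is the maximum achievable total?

207

Meeting every minimum uses 0+3+0 = 3 hours, leaving 14.
Rank by expected points per hour: Calc 15 > Bio 10 > Psych 6.
Give Calc 6 more to hit its cap of 9 → 8 left.
Bio takes 6 more to reach its cap of 6 → 2 left.
Psych has room for 5 more but only 2 remain, so it gets 2.
Total = 10×6 + 15×9 + 6×2 = 207.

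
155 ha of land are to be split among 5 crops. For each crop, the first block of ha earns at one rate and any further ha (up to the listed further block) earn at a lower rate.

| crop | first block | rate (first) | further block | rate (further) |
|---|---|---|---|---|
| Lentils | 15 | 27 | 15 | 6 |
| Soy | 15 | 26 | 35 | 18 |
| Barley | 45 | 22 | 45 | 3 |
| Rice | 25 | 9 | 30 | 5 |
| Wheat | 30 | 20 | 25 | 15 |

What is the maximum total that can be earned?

Order all 10 blocks by rate: Lentils/tier1 27 > Soy/tier1 26 > Barley/tier1 22 > Wheat/tier1 20 > Soy/tier2 18 > Wheat/tier2 15 > Rice/tier1 9 > Lentils/tier2 6 > Rice/tier2 5 > Barley/tier2 3.
Lentils tier1 at 27: fill all 15 → 140 left.
Soy/tier1 (26): +15 → 125 left.
Fill Barley tier1 block (45 at 22) → 80 left.
Wheat/tier1 (20): +30 → 50 left.
Fill Soy tier2 block (35 at 18) → 15 left.
Wheat/tier2: +15 of 25 at 15; pool empty.
Total = 27×15 + 26×15 + 22×45 + 20×30 + 18×35 + 15×15 = 3240.

3240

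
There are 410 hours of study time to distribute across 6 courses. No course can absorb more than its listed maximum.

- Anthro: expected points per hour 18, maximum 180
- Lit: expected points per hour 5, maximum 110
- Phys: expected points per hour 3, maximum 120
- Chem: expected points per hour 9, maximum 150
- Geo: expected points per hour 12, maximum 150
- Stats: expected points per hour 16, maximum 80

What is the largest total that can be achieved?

6320

Highest expected points per hour first: Anthro 18 > Stats 16 > Geo 12 > Chem 9 > Lit 5 > Phys 3.
Give Anthro 180 to hit its cap of 180 ; 230 left.
Stats takes 80 to reach its cap of 80 ; 150 left.
Give Geo 150 to hit its cap of 150 ; 0 left.
Total = 18×180 + 12×150 + 16×80 = 6320.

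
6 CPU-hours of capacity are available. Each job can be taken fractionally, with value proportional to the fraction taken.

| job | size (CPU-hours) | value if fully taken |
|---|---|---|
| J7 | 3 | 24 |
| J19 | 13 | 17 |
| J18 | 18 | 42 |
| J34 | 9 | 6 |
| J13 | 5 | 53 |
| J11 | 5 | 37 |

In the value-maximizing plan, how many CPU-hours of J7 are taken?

Best value per unit of size first: J13 53/5≈10.6, J7 24/3≈8, J11 37/5≈7.4, J18 42/18≈2.33, J19 17/13≈1.31, J34 6/9≈0.667.
J13: take in full, 5 CPU-hours for value 53 — 1 left.
Fill the last 1 CPU-hours with part of J7: 1/3 of it earns 8.

1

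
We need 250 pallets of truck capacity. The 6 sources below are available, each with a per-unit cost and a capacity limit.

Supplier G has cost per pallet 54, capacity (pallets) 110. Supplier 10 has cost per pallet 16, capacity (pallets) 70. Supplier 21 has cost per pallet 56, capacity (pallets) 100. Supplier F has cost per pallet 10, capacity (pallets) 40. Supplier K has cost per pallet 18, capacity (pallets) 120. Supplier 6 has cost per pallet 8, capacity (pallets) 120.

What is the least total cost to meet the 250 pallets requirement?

Cheapest first:
Supplier 6 (8): use full 120 — 130 pallets to go.
Supplier F (10): use full 40 — 90 pallets to go.
Supplier 10 (16): use full 70 — 20 pallets to go.
Supplier K at 18: take 20 of its 120 — requirement met.
Supplier G, Supplier 21: unused.
Cost = 120×8 + 40×10 + 70×16 + 20×18 = 2840.

2840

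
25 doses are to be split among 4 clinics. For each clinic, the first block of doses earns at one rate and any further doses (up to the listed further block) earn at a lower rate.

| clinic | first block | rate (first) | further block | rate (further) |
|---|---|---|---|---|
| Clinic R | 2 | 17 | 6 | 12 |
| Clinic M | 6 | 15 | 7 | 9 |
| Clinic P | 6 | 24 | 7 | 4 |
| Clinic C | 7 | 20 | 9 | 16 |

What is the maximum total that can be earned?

Treat each block as its own option and order by rate: Clinic P/tier1 24 > Clinic C/tier1 20 > Clinic R/tier1 17 > Clinic C/tier2 16 > Clinic M/tier1 15 > Clinic R/tier2 12 > Clinic M/tier2 9 > Clinic P/tier2 4.
Clinic P/tier1 (24): +6 → 19 left.
Clinic C/tier1 (20): +7 → 12 left.
Clinic R/tier1 (17): +2 → 10 left.
Fill Clinic C tier2 block (9 at 16) → 1 left.
Clinic M tier1 at 15: only 1 left, fill 1.
Total = 24×6 + 20×7 + 17×2 + 16×9 + 15×1 = 477.

477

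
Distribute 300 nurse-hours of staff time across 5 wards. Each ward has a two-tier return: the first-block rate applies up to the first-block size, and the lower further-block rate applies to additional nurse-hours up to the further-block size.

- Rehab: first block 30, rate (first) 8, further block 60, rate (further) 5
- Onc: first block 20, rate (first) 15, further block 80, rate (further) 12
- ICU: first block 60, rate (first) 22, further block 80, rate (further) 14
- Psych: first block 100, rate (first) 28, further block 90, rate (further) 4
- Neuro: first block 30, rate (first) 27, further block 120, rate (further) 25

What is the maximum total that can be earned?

Treat each block as its own option and order by rate: Psych/tier1 28 > Neuro/tier1 27 > Neuro/tier2 25 > ICU/tier1 22 > Onc/tier1 15 > ICU/tier2 14 > Onc/tier2 12 > Rehab/tier1 8 > Rehab/tier2 5 > Psych/tier2 4.
Psych tier1 at 28: fill all 100 → 200 left.
Fill Neuro tier1 block (30 at 27) → 170 left.
Neuro/tier2 (25): +120 → 50 left.
ICU/tier1: +50 of 60 at 22; pool empty.
Total = 28×100 + 27×30 + 25×120 + 22×50 = 7710.

7710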